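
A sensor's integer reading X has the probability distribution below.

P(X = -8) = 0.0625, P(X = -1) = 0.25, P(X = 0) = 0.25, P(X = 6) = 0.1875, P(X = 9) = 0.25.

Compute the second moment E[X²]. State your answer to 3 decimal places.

31.250

E[X²] = (-8)²(0.0625) + (-1)²(0.25) + (0)²(0.25) + (6)²(0.1875) + (9)²(0.25) = 31.25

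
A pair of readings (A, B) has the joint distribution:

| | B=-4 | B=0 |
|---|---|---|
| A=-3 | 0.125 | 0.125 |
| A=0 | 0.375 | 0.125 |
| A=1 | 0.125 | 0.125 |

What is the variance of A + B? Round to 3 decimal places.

5.500

E[A] = -0.5,  E[B] = -2.5,  E[AB] = 1
Var(A) = 2.5 − (-0.5)² = 2.25;  Var(B) = 10 − (-2.5)² = 3.75
Cov(A,B) = 1 − (-0.5)(-2.5) = -0.25
Var(A + B) = (1)²·2.25 + (1)²·3.75 + 2·(1)·(1)·-0.25 = 5.5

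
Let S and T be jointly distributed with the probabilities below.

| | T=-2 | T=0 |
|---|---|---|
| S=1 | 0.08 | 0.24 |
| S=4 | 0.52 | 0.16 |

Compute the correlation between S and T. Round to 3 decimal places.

-0.490

E[S] = 3.04,  E[T] = -1.2
E[ST] = -4.32
Cov(S,T) = E[ST] − E[S]E[T] = -4.32 − (3.04)(-1.2) = -0.672
Var(S) = 1.9584,  Var(T) = 0.96
ρ = -0.672 / √(1.9584·0.96) ≈ -0.490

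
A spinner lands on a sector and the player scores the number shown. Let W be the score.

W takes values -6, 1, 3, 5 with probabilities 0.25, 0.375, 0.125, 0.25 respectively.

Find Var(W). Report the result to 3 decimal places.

E[W] = (-6)(0.25) + (1)(0.375) + (3)(0.125) + (5)(0.25) = 0.5
E[W²] = (-6)²(0.25) + (1)²(0.375) + (3)²(0.125) + (5)²(0.25) = 16.75
Var(W) = E[W²] − (E[W])² = 16.75 − (0.5)² = 16.5

16.500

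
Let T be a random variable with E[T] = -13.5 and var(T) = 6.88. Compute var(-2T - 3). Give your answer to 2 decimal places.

27.52

var(-2T - 3) = (-2)²·var(T) = 4·6.88 = 27.52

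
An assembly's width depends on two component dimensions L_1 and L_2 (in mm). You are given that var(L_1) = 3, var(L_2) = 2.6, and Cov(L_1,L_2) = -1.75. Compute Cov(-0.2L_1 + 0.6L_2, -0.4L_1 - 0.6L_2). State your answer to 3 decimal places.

-0.486

Cov(-0.2L_1 + 0.6L_2, -0.4L_1 - 0.6L_2) = (-0.2)(-0.4)var(L_1) + (0.6)(-0.6)var(L_2) + [(-0.2)(-0.6) + (0.6)(-0.4)]Cov(L_1,L_2)
= 0.08·3 + -0.36·2.6 + -0.12·-1.75 = -0.486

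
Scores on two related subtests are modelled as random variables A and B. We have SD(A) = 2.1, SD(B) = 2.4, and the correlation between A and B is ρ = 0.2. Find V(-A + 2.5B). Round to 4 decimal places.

35.3700

V(A) = (2.1)² = 4.41;  V(B) = (2.4)² = 5.76
Cov(A,B) = ρ·SD(A)·SD(B) = 0.2·2.1·2.4 = 1.008
V(-A + 2.5B) = (-1)²·V(A) + (2.5)²·V(B) + 2·(-1)·(2.5)·Cov(A,B)
= 1·4.41 + 6.25·5.76 + -5·1.008 = 35.37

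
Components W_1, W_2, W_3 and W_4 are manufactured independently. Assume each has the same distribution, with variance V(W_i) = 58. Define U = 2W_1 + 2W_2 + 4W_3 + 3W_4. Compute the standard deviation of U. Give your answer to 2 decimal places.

By independence, V(U) = (2)²V(W_1) + (2)²V(W_2) + (4)²V(W_3) + (3)²V(W_4)
= (2)²·58 + (2)²·58 + (4)²·58 + (3)²·58 = 1914
SD(U) = √1914 ≈ 43.75

43.75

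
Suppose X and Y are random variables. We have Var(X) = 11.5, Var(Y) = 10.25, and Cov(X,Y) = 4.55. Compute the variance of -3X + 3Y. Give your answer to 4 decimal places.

113.8500

Var(-3X + 3Y) = (-3)²·Var(X) + (3)²·Var(Y) + 2·(-3)·(3)·Cov(X,Y)
= 9·11.5 + 9·10.25 + -18·4.55 = 113.85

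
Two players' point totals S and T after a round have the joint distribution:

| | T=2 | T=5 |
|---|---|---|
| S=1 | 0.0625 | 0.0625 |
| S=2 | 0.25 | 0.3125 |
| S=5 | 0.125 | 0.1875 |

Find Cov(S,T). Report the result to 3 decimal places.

E[S] = 2.8125,  E[T] = 3.6875
E[ST] = 10.5
Cov(S,T) = E[ST] − E[S]E[T] = 10.5 − (2.8125)(3.6875) = 0.12890625

0.129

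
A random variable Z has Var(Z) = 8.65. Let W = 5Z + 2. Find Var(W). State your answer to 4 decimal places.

216.2500

Var(5Z + 2) = (5)²·Var(Z) = 25·8.65 = 216.25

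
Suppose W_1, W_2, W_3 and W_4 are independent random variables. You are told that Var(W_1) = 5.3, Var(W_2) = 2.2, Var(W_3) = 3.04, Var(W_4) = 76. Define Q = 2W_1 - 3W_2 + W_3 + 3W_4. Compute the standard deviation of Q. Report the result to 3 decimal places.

By independence, Var(Q) = (2)²Var(W_1) + (-3)²Var(W_2) + (1)²Var(W_3) + (3)²Var(W_4)
= (2)²·5.3 + (-3)²·2.2 + (1)²·3.04 + (3)²·76 = 728.04
SD(Q) = √728.04 ≈ 26.982

26.982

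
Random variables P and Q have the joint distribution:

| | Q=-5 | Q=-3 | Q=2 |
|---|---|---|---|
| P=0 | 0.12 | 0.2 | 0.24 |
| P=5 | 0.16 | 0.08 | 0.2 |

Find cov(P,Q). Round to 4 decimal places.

-0.2080

E[P] = 2.2,  E[Q] = -1.36
E[PQ] = -3.2
cov(P,Q) = E[PQ] − E[P]E[Q] = -3.2 − (2.2)(-1.36) = -0.208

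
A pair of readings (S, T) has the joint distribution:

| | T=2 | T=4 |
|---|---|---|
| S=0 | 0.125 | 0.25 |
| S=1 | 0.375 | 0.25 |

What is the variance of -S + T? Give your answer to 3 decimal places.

1.484

E[S] = 0.625,  E[T] = 3,  E[ST] = 1.75
Var(S) = 0.625 − (0.625)² = 0.234375;  Var(T) = 10 − (3)² = 1
Cov(S,T) = 1.75 − (0.625)(3) = -0.125
Var(-S + T) = (-1)²·0.234375 + (1)²·1 + 2·(-1)·(1)·-0.125 = 1.484375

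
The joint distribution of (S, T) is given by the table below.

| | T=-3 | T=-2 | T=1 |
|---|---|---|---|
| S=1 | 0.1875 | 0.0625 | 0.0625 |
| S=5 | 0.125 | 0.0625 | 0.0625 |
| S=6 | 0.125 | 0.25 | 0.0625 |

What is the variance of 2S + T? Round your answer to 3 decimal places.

E[S] = 4.1875,  E[T] = -1.875,  E[ST] = -7.6875
Var(S) = 22.3125 − (4.1875)² = 4.77734375;  Var(T) = 5.625 − (-1.875)² = 2.109375
cov(S,T) = -7.6875 − (4.1875)(-1.875) = 0.1640625
Var(2S + T) = (2)²·4.77734375 + (1)²·2.109375 + 2·(2)·(1)·0.1640625 = 21.875

21.875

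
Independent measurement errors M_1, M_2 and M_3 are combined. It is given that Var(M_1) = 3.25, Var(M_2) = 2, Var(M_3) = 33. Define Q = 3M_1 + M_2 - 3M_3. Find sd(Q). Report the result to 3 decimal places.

18.118

By independence, Var(Q) = (3)²Var(M_1) + (1)²Var(M_2) + (-3)²Var(M_3)
= (3)²·3.25 + (1)²·2 + (-3)²·33 = 328.25
sd(Q) = √328.25 ≈ 18.118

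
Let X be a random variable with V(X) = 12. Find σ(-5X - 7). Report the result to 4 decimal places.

17.3205

V(-5X - 7) = (-5)²·12 = 300
σ(-5X - 7) = √300 ≈ 17.3205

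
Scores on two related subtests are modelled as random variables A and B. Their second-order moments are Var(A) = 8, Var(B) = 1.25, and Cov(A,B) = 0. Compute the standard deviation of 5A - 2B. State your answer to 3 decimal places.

14.318

Var(5A - 2B) = (5)²·Var(A) + (-2)²·Var(B) + 2·(5)·(-2)·Cov(A,B)
= 25·8 + 4·1.25 + -20·0 = 205
sd(5A - 2B) = √205 ≈ 14.318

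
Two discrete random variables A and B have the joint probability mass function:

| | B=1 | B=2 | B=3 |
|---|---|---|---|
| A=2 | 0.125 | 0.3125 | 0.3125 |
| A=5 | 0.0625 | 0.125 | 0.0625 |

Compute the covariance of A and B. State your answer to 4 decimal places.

-0.1406

E[A] = 2.75,  E[B] = 2.1875
E[AB] = 5.875
Cov(A,B) = E[AB] − E[A]E[B] = 5.875 − (2.75)(2.1875) = -0.140625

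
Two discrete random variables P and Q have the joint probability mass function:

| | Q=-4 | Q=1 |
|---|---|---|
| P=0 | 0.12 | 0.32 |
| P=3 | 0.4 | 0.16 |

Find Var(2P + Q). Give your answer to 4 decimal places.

8.5824

E[P] = 1.68,  E[Q] = -1.6,  E[PQ] = -4.32
Var(P) = 5.04 − (1.68)² = 2.2176;  Var(Q) = 8.8 − (-1.6)² = 6.24
Cov(P,Q) = -4.32 − (1.68)(-1.6) = -1.632
Var(2P + Q) = (2)²·2.2176 + (1)²·6.24 + 2·(2)·(1)·-1.632 = 8.5824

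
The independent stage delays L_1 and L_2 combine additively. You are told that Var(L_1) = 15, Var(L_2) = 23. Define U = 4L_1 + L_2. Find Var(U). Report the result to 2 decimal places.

By independence, Var(U) = (4)²Var(L_1) + (1)²Var(L_2)
= (4)²·15 + (1)²·23 = 263

263.00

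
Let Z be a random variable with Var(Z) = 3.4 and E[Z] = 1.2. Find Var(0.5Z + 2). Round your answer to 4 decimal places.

0.8500

Var(0.5Z + 2) = (0.5)²·Var(Z) = 0.25·3.4 = 0.85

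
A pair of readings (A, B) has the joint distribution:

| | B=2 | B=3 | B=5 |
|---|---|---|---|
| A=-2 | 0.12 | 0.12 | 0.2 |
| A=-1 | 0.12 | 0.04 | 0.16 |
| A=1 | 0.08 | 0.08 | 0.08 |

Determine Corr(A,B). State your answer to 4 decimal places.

E[A] = -0.96,  E[B] = 3.56
E[AB] = -3.56
Cov(A,B) = E[AB] − E[A]E[B] = -3.56 − (-0.96)(3.56) = -0.1424
Var(A) = 1.3984,  Var(B) = 1.7664
ρ = -0.1424 / √(1.3984·1.7664) ≈ -0.0906

-0.0906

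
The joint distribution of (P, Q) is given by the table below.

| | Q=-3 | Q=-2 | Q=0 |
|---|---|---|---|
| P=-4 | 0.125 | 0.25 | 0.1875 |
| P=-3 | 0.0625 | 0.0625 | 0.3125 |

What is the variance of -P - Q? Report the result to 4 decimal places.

E[P] = -3.5625,  E[Q] = -1.1875,  E[PQ] = 4.4375
Var(P) = 12.9375 − (-3.5625)² = 0.24609375;  Var(Q) = 2.9375 − (-1.1875)² = 1.52734375
Cov(P,Q) = 4.4375 − (-3.5625)(-1.1875) = 0.20703125
Var(-P - Q) = (-1)²·0.24609375 + (-1)²·1.52734375 + 2·(-1)·(-1)·0.20703125 = 2.1875

2.1875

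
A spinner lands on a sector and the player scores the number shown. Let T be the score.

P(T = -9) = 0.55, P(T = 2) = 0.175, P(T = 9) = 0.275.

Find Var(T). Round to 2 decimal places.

63.01

E[T] = (-9)(0.55) + (2)(0.175) + (9)(0.275) = -2.125
E[T²] = (-9)²(0.55) + (2)²(0.175) + (9)²(0.275) = 67.525
Var(T) = E[T²] − (E[T])² = 67.525 − (-2.125)² = 63.009375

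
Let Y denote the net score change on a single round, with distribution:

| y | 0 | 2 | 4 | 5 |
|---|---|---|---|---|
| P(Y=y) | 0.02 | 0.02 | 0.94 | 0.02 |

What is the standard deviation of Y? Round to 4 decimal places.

E[Y] = (0)(0.02) + (2)(0.02) + (4)(0.94) + (5)(0.02) = 3.9
E[Y²] = (0)²(0.02) + (2)²(0.02) + (4)²(0.94) + (5)²(0.02) = 15.62
Var(Y) = E[Y²] − (E[Y])² = 15.62 − (3.9)² = 0.41
SD(Y) = √0.41 ≈ 0.6403

0.6403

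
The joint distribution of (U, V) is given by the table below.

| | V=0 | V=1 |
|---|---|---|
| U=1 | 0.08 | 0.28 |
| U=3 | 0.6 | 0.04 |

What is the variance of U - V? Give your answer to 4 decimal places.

1.7984

E[U] = 2.28,  E[V] = 0.32,  E[UV] = 0.4
var(U) = 6.12 − (2.28)² = 0.9216;  var(V) = 0.32 − (0.32)² = 0.2176
Cov(U,V) = 0.4 − (2.28)(0.32) = -0.3296
var(U - V) = (1)²·0.9216 + (-1)²·0.2176 + 2·(1)·(-1)·-0.3296 = 1.7984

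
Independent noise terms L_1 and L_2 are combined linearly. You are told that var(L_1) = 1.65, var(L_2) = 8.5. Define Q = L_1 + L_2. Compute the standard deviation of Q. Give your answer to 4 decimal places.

3.1859

By independence, var(Q) = (1)²var(L_1) + (1)²var(L_2)
= (1)²·1.65 + (1)²·8.5 = 10.15
SD(Q) = √10.15 ≈ 3.1859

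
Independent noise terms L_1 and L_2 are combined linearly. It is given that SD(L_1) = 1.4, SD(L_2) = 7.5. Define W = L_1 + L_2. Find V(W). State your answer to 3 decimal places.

58.210

V(L_1) = 1.96, V(L_2) = 56.25
By independence, V(W) = (1)²V(L_1) + (1)²V(L_2)
= (1)²·1.96 + (1)²·56.25 = 58.21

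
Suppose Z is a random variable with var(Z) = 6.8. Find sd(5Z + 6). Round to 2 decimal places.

var(5Z + 6) = (5)²·6.8 = 170
sd(5Z + 6) = √170 ≈ 13.04

13.04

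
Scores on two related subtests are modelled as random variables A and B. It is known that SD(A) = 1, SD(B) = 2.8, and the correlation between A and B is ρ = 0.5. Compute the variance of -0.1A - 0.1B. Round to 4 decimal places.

0.1164

V(A) = (1)² = 1;  V(B) = (2.8)² = 7.84
cov(A,B) = ρ·SD(A)·SD(B) = 0.5·1·2.8 = 1.4
V(-0.1A - 0.1B) = (-0.1)²·V(A) + (-0.1)²·V(B) + 2·(-0.1)·(-0.1)·cov(A,B)
= 0.01·1 + 0.01·7.84 + 0.02·1.4 = 0.1164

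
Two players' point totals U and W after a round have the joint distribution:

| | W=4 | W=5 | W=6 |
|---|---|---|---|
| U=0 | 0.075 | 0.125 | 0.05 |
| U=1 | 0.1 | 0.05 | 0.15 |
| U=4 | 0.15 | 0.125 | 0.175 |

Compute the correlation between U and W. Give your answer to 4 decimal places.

0.0307

E[U] = 2.1,  E[W] = 5.05
E[UW] = 10.65
Cov(U,W) = E[UW] − E[U]E[W] = 10.65 − (2.1)(5.05) = 0.045
Var(U) = 3.09,  Var(W) = 0.6975
ρ = 0.045 / √(3.09·0.6975) ≈ 0.0307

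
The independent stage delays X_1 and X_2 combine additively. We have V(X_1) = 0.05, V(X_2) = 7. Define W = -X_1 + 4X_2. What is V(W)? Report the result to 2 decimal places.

By independence, V(W) = (-1)²V(X_1) + (4)²V(X_2)
= (-1)²·0.05 + (4)²·7 = 112.05

112.05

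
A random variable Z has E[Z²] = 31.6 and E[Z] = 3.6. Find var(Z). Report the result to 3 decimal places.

18.640

var(Z) = 31.6 − (3.6)² = 18.64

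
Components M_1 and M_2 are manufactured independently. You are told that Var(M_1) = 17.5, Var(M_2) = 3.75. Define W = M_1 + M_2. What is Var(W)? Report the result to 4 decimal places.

21.2500

By independence, Var(W) = (1)²Var(M_1) + (1)²Var(M_2)
= (1)²·17.5 + (1)²·3.75 = 21.25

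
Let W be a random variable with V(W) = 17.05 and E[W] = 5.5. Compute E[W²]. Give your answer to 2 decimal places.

E[W²] = V(W) + (E[W])² = 17.05 + (5.5)² = 47.3

47.30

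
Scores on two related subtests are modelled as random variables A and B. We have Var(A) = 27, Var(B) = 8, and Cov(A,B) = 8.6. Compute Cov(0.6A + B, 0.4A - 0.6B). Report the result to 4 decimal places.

2.0240

Cov(0.6A + B, 0.4A - 0.6B) = (0.6)(0.4)Var(A) + (1)(-0.6)Var(B) + [(0.6)(-0.6) + (1)(0.4)]Cov(A,B)
= 0.24·27 + -0.6·8 + 0.04·8.6 = 2.024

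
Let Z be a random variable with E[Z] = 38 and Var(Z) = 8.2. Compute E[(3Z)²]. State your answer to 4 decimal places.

13069.8000

E[3Z] = 3·38 = 114
Var(3Z) = (3)²·8.2 = 73.8
E[(3Z)²] = Var((3Z)) + (E[(3Z)])² = 73.8 + (114)² = 13069.8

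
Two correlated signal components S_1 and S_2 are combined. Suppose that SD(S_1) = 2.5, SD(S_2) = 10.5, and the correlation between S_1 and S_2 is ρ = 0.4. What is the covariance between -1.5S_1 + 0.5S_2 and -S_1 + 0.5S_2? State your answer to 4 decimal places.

23.8125

var(S_1) = (2.5)² = 6.25;  var(S_2) = (10.5)² = 110.25
cov(S_1,S_2) = ρ·SD(S_1)·SD(S_2) = 0.4·2.5·10.5 = 10.5
cov(-1.5S_1 + 0.5S_2, -S_1 + 0.5S_2) = (-1.5)(-1)var(S_1) + (0.5)(0.5)var(S_2) + [(-1.5)(0.5) + (0.5)(-1)]cov(S_1,S_2)
= 1.5·6.25 + 0.25·110.25 + -1.25·10.5 = 23.8125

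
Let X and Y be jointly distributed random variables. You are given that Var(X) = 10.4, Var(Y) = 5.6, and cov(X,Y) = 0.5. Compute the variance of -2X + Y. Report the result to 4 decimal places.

45.2000

Var(-2X + Y) = (-2)²·Var(X) + (1)²·Var(Y) + 2·(-2)·(1)·cov(X,Y)
= 4·10.4 + 1·5.6 + -4·0.5 = 45.2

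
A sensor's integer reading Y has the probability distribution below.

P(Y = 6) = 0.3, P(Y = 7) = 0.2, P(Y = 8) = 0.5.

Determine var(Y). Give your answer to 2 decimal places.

0.76

E[Y] = (6)(0.3) + (7)(0.2) + (8)(0.5) = 7.2
E[Y²] = (6)²(0.3) + (7)²(0.2) + (8)²(0.5) = 52.6
var(Y) = E[Y²] − (E[Y])² = 52.6 − (7.2)² = 0.76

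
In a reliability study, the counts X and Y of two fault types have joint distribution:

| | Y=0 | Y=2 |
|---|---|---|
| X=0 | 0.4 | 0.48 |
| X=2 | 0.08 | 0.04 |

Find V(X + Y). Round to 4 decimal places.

1.2416

E[X] = 0.24,  E[Y] = 1.04,  E[XY] = 0.16
V(X) = 0.48 − (0.24)² = 0.4224;  V(Y) = 2.08 − (1.04)² = 0.9984
Cov(X,Y) = 0.16 − (0.24)(1.04) = -0.0896
V(X + Y) = (1)²·0.4224 + (1)²·0.9984 + 2·(1)·(1)·-0.0896 = 1.2416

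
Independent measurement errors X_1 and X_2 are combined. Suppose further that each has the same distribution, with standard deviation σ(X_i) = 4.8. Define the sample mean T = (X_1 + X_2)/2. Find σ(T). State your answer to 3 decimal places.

3.394

Var(X_i) = (4.8)² = 23.04
By independence, Var(T) = (0.5)²Var(X_1) + (0.5)²Var(X_2)
= (0.5)²·23.04 + (0.5)²·23.04 = 11.52
σ(T) = √11.52 ≈ 3.394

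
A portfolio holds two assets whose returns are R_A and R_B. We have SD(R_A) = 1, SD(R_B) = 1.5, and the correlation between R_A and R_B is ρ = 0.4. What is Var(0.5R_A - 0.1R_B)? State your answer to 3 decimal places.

0.213

Var(R_A) = (1)² = 1;  Var(R_B) = (1.5)² = 2.25
Cov(R_A,R_B) = ρ·SD(R_A)·SD(R_B) = 0.4·1·1.5 = 0.6
Var(0.5R_A - 0.1R_B) = (0.5)²·Var(R_A) + (-0.1)²·Var(R_B) + 2·(0.5)·(-0.1)·Cov(R_A,R_B)
= 0.25·1 + 0.01·2.25 + -0.1·0.6 = 0.2125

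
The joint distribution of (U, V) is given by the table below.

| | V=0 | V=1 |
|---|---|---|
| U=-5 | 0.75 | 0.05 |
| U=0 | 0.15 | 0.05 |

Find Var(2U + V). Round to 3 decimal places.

16.690

E[U] = -4,  E[V] = 0.1,  E[UV] = -0.25
Var(U) = 20 − (-4)² = 4;  Var(V) = 0.1 − (0.1)² = 0.09
cov(U,V) = -0.25 − (-4)(0.1) = 0.15
Var(2U + V) = (2)²·4 + (1)²·0.09 + 2·(2)·(1)·0.15 = 16.69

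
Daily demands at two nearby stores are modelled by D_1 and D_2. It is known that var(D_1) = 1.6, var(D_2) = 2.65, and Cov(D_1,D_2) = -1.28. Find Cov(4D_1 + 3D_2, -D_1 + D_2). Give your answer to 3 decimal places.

0.270

Cov(4D_1 + 3D_2, -D_1 + D_2) = (4)(-1)var(D_1) + (3)(1)var(D_2) + [(4)(1) + (3)(-1)]Cov(D_1,D_2)
= -4·1.6 + 3·2.65 + 1·-1.28 = 0.27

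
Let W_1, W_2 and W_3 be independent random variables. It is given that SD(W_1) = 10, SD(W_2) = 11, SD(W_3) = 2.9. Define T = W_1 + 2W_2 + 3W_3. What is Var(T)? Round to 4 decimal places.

Var(W_1) = 100, Var(W_2) = 121, Var(W_3) = 8.41
By independence, Var(T) = (1)²Var(W_1) + (2)²Var(W_2) + (3)²Var(W_3)
= (1)²·100 + (2)²·121 + (3)²·8.41 = 659.69

659.6900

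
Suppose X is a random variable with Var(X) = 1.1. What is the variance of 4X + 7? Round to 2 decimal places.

17.60

Var(4X + 7) = (4)²·Var(X) = 16·1.1 = 17.6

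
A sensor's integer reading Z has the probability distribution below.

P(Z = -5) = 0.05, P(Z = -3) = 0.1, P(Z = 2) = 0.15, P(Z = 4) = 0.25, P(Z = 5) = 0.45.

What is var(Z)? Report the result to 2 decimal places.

9.00

E[Z] = (-5)(0.05) + (-3)(0.1) + (2)(0.15) + (4)(0.25) + (5)(0.45) = 3
E[Z²] = (-5)²(0.05) + (-3)²(0.1) + (2)²(0.15) + (4)²(0.25) + (5)²(0.45) = 18
var(Z) = E[Z²] − (E[Z])² = 18 − (3)² = 9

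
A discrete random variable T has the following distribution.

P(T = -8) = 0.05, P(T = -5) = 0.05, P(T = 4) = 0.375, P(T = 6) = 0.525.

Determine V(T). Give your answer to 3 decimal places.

13.350

E[T] = (-8)(0.05) + (-5)(0.05) + (4)(0.375) + (6)(0.525) = 4
E[T²] = (-8)²(0.05) + (-5)²(0.05) + (4)²(0.375) + (6)²(0.525) = 29.35
V(T) = E[T²] − (E[T])² = 29.35 − (4)² = 13.35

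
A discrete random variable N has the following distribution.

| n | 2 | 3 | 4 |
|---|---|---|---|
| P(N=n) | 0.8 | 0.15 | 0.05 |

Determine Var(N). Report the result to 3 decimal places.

E[N] = (2)(0.8) + (3)(0.15) + (4)(0.05) = 2.25
E[N²] = (2)²(0.8) + (3)²(0.15) + (4)²(0.05) = 5.35
Var(N) = E[N²] − (E[N])² = 5.35 − (2.25)² = 0.2875

0.288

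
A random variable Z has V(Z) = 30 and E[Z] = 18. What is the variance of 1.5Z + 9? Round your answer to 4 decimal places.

V(1.5Z + 9) = (1.5)²·V(Z) = 2.25·30 = 67.5

67.5000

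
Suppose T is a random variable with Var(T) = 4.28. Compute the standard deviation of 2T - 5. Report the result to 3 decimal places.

Var(2T - 5) = (2)²·4.28 = 17.12
σ(2T - 5) = √17.12 ≈ 4.138

4.138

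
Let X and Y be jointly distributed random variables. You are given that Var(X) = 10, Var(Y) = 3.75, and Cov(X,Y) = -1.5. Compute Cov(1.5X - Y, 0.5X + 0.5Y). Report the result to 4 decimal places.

Cov(1.5X - Y, 0.5X + 0.5Y) = (1.5)(0.5)Var(X) + (-1)(0.5)Var(Y) + [(1.5)(0.5) + (-1)(0.5)]Cov(X,Y)
= 0.75·10 + -0.5·3.75 + 0.25·-1.5 = 5.25

5.2500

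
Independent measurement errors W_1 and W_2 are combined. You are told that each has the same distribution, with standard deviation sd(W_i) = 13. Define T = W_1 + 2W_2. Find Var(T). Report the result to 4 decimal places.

845.0000

Var(W_i) = (13)² = 169
By independence, Var(T) = (1)²Var(W_1) + (2)²Var(W_2)
= (1)²·169 + (2)²·169 = 845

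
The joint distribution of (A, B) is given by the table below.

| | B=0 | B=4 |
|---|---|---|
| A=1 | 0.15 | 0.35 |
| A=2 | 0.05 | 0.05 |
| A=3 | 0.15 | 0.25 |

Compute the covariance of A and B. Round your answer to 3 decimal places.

E[A] = 1.9,  E[B] = 2.6
E[AB] = 4.8
Cov(A,B) = E[AB] − E[A]E[B] = 4.8 − (1.9)(2.6) = -0.14

-0.140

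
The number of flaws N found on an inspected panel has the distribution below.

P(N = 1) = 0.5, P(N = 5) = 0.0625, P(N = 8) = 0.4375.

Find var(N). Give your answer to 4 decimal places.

11.4648

E[N] = (1)(0.5) + (5)(0.0625) + (8)(0.4375) = 4.3125
E[N²] = (1)²(0.5) + (5)²(0.0625) + (8)²(0.4375) = 30.0625
var(N) = E[N²] − (E[N])² = 30.0625 − (4.3125)² = 11.46484375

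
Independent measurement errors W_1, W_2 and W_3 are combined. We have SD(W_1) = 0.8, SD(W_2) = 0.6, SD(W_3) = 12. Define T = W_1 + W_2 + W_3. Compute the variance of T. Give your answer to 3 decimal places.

145.000

var(W_1) = 0.64, var(W_2) = 0.36, var(W_3) = 144
By independence, var(T) = (1)²var(W_1) + (1)²var(W_2) + (1)²var(W_3)
= (1)²·0.64 + (1)²·0.36 + (1)²·144 = 145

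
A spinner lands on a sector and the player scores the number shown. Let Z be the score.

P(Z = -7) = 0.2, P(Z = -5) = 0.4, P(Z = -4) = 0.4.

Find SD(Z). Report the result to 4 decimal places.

E[Z] = (-7)(0.2) + (-5)(0.4) + (-4)(0.4) = -5
E[Z²] = (-7)²(0.2) + (-5)²(0.4) + (-4)²(0.4) = 26.2
Var(Z) = E[Z²] − (E[Z])² = 26.2 − (-5)² = 1.2
SD(Z) = √1.2 ≈ 1.0954

1.0954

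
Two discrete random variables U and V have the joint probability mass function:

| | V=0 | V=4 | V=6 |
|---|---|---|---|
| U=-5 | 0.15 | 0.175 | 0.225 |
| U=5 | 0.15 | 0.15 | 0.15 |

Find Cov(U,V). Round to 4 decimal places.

-0.9750

E[U] = -0.5,  E[V] = 3.55
E[UV] = -2.75
Cov(U,V) = E[UV] − E[U]E[V] = -2.75 − (-0.5)(3.55) = -0.975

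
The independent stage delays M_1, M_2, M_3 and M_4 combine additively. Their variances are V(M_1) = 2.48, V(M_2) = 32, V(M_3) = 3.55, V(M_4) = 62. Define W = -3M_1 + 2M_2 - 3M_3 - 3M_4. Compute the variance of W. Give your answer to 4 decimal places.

740.2700

By independence, V(W) = (-3)²V(M_1) + (2)²V(M_2) + (-3)²V(M_3) + (-3)²V(M_4)
= (-3)²·2.48 + (2)²·32 + (-3)²·3.55 + (-3)²·62 = 740.27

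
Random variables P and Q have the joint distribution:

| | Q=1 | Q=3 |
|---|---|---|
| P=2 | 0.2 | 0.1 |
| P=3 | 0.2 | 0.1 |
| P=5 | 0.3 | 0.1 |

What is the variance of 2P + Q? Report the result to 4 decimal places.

7.0400

E[P] = 3.5,  E[Q] = 1.6,  E[PQ] = 5.5
V(P) = 13.9 − (3.5)² = 1.65;  V(Q) = 3.4 − (1.6)² = 0.84
cov(P,Q) = 5.5 − (3.5)(1.6) = -0.1
V(2P + Q) = (2)²·1.65 + (1)²·0.84 + 2·(2)·(1)·-0.1 = 7.04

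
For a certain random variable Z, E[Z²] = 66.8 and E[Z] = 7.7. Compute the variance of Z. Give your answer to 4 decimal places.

7.5100

V(Z) = 66.8 − (7.7)² = 7.51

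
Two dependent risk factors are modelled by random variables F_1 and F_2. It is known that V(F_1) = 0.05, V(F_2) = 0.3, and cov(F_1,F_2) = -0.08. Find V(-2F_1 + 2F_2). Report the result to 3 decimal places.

V(-2F_1 + 2F_2) = (-2)²·V(F_1) + (2)²·V(F_2) + 2·(-2)·(2)·cov(F_1,F_2)
= 4·0.05 + 4·0.3 + -8·-0.08 = 2.04

2.040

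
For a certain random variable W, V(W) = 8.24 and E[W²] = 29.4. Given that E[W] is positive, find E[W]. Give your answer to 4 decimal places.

(E[W])² = E[W²] − V(W) = 29.4 − 8.24 = 21.16
E[W] = √21.16 = 4.6

4.6000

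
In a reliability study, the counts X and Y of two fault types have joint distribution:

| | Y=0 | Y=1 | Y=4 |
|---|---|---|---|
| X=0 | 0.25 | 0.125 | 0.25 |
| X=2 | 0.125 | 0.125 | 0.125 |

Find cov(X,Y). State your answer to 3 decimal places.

E[X] = 0.75,  E[Y] = 1.75
E[XY] = 1.25
cov(X,Y) = E[XY] − E[X]E[Y] = 1.25 − (0.75)(1.75) = -0.0625

-0.063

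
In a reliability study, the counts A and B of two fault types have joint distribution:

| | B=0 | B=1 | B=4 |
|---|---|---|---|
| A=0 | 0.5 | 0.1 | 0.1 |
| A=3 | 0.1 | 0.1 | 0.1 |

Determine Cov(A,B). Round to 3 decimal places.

E[A] = 0.9,  E[B] = 1
E[AB] = 1.5
Cov(A,B) = E[AB] − E[A]E[B] = 1.5 − (0.9)(1) = 0.6

0.600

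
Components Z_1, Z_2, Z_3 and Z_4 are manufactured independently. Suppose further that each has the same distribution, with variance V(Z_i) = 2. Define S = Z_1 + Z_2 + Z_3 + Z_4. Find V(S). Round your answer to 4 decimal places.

8.0000

By independence, V(S) = (1)²V(Z_1) + (1)²V(Z_2) + (1)²V(Z_3) + (1)²V(Z_4)
= (1)²·2 + (1)²·2 + (1)²·2 + (1)²·2 = 8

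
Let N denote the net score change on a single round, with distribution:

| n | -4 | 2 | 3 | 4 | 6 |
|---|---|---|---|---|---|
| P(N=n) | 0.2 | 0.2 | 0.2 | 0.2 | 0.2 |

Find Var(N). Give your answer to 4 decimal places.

11.3600

E[N] = (-4)(0.2) + (2)(0.2) + (3)(0.2) + (4)(0.2) + (6)(0.2) = 2.2
E[N²] = (-4)²(0.2) + (2)²(0.2) + (3)²(0.2) + (4)²(0.2) + (6)²(0.2) = 16.2
Var(N) = E[N²] − (E[N])² = 16.2 − (2.2)² = 11.36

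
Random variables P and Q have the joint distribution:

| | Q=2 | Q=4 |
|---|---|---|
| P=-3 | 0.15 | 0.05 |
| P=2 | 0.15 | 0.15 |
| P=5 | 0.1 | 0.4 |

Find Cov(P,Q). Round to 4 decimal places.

1.3000

E[P] = 2.5,  E[Q] = 3.2
E[PQ] = 9.3
Cov(P,Q) = E[PQ] − E[P]E[Q] = 9.3 − (2.5)(3.2) = 1.3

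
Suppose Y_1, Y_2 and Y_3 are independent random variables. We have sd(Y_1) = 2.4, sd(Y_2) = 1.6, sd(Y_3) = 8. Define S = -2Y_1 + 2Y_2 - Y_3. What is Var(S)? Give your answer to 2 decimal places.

Var(Y_1) = 5.76, Var(Y_2) = 2.56, Var(Y_3) = 64
By independence, Var(S) = (-2)²Var(Y_1) + (2)²Var(Y_2) + (-1)²Var(Y_3)
= (-2)²·5.76 + (2)²·2.56 + (-1)²·64 = 97.28

97.28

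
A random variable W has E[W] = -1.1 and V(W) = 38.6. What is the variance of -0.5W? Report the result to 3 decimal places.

9.650

V(-0.5W) = (-0.5)²·V(W) = 0.25·38.6 = 9.65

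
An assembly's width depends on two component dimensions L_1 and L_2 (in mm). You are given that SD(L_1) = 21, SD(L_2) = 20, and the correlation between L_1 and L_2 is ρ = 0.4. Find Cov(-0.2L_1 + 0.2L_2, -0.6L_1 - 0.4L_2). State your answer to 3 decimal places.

V(L_1) = (21)² = 441;  V(L_2) = (20)² = 400
Cov(L_1,L_2) = ρ·SD(L_1)·SD(L_2) = 0.4·21·20 = 168
Cov(-0.2L_1 + 0.2L_2, -0.6L_1 - 0.4L_2) = (-0.2)(-0.6)V(L_1) + (0.2)(-0.4)V(L_2) + [(-0.2)(-0.4) + (0.2)(-0.6)]Cov(L_1,L_2)
= 0.12·441 + -0.08·400 + -0.04·168 = 14.2

14.200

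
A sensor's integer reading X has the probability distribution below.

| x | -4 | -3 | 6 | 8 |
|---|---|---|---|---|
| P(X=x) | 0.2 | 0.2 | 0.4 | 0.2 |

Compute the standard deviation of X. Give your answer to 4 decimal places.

E[X] = (-4)(0.2) + (-3)(0.2) + (6)(0.4) + (8)(0.2) = 2.6
E[X²] = (-4)²(0.2) + (-3)²(0.2) + (6)²(0.4) + (8)²(0.2) = 32.2
Var(X) = E[X²] − (E[X])² = 32.2 − (2.6)² = 25.44
SD(X) = √25.44 ≈ 5.0438

5.0438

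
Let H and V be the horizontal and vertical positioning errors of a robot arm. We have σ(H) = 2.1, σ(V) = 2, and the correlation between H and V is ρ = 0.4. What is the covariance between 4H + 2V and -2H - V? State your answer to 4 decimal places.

var(H) = (2.1)² = 4.41;  var(V) = (2)² = 4
Cov(H,V) = ρ·σ(H)·σ(V) = 0.4·2.1·2 = 1.68
Cov(4H + 2V, -2H - V) = (4)(-2)var(H) + (2)(-1)var(V) + [(4)(-1) + (2)(-2)]Cov(H,V)
= -8·4.41 + -2·4 + -8·1.68 = -56.72

-56.7200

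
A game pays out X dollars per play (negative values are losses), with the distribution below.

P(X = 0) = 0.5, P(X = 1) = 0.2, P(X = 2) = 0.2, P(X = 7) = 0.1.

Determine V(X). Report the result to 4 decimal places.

4.2100

E[X] = (0)(0.5) + (1)(0.2) + (2)(0.2) + (7)(0.1) = 1.3
E[X²] = (0)²(0.5) + (1)²(0.2) + (2)²(0.2) + (7)²(0.1) = 5.9
V(X) = E[X²] − (E[X])² = 5.9 − (1.3)² = 4.21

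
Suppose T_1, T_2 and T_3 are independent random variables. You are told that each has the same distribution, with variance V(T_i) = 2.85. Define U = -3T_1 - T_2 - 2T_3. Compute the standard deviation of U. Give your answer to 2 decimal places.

6.32

By independence, V(U) = (-3)²V(T_1) + (-1)²V(T_2) + (-2)²V(T_3)
= (-3)²·2.85 + (-1)²·2.85 + (-2)²·2.85 = 39.9
sd(U) = √39.9 ≈ 6.32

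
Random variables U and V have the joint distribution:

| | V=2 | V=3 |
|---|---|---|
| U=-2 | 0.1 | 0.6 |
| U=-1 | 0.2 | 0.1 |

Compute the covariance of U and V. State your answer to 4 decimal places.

E[U] = -1.7,  E[V] = 2.7
E[UV] = -4.7
Cov(U,V) = E[UV] − E[U]E[V] = -4.7 − (-1.7)(2.7) = -0.11

-0.1100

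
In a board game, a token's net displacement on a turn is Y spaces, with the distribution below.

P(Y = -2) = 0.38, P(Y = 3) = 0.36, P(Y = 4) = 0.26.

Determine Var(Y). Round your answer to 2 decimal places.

E[Y] = (-2)(0.38) + (3)(0.36) + (4)(0.26) = 1.36
E[Y²] = (-2)²(0.38) + (3)²(0.36) + (4)²(0.26) = 8.92
Var(Y) = E[Y²] − (E[Y])² = 8.92 − (1.36)² = 7.0704

7.07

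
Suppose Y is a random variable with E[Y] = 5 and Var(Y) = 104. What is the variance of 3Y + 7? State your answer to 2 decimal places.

Var(3Y + 7) = (3)²·Var(Y) = 9·104 = 936

936.00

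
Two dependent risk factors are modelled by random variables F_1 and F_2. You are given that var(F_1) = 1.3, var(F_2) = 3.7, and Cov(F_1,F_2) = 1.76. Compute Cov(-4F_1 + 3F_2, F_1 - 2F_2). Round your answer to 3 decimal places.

Cov(-4F_1 + 3F_2, F_1 - 2F_2) = (-4)(1)var(F_1) + (3)(-2)var(F_2) + [(-4)(-2) + (3)(1)]Cov(F_1,F_2)
= -4·1.3 + -6·3.7 + 11·1.76 = -8.04

-8.040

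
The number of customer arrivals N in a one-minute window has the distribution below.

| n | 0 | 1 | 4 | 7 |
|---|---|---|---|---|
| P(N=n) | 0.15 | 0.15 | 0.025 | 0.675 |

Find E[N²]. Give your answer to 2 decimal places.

33.63

E[N²] = (0)²(0.15) + (1)²(0.15) + (4)²(0.025) + (7)²(0.675) = 33.625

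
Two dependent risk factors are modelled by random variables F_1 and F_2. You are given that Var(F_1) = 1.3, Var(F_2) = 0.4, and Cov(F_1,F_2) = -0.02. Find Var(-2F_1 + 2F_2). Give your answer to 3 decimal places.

Var(-2F_1 + 2F_2) = (-2)²·Var(F_1) + (2)²·Var(F_2) + 2·(-2)·(2)·Cov(F_1,F_2)
= 4·1.3 + 4·0.4 + -8·-0.02 = 6.96

6.960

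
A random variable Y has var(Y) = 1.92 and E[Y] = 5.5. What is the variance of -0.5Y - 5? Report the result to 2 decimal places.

0.48

var(-0.5Y - 5) = (-0.5)²·var(Y) = 0.25·1.92 = 0.48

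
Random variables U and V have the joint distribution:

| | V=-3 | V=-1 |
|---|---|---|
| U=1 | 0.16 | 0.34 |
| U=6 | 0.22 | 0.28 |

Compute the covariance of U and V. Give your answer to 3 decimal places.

-0.300

E[U] = 3.5,  E[V] = -1.76
E[UV] = -6.46
cov(U,V) = E[UV] − E[U]E[V] = -6.46 − (3.5)(-1.76) = -0.3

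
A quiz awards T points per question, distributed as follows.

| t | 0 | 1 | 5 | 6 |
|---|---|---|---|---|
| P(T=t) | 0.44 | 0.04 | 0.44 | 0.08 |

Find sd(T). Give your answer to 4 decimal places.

E[T] = (0)(0.44) + (1)(0.04) + (5)(0.44) + (6)(0.08) = 2.72
E[T²] = (0)²(0.44) + (1)²(0.04) + (5)²(0.44) + (6)²(0.08) = 13.92
var(T) = E[T²] − (E[T])² = 13.92 − (2.72)² = 6.5216
sd(T) = √6.5216 ≈ 2.5537

2.5537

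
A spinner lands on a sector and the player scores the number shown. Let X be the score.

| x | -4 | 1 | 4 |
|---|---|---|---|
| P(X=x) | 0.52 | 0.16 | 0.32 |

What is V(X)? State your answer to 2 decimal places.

E[X] = (-4)(0.52) + (1)(0.16) + (4)(0.32) = -0.64
E[X²] = (-4)²(0.52) + (1)²(0.16) + (4)²(0.32) = 13.6
V(X) = E[X²] − (E[X])² = 13.6 − (-0.64)² = 13.1904

13.19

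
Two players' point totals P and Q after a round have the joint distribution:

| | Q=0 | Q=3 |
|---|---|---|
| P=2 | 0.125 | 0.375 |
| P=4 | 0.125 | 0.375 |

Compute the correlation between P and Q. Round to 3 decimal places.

0.000

E[P] = 3,  E[Q] = 2.25
E[PQ] = 6.75
Cov(P,Q) = E[PQ] − E[P]E[Q] = 6.75 − (3)(2.25) = 0
V(P) = 1,  V(Q) = 1.6875
ρ = 0 / √(1·1.6875) ≈ 0.000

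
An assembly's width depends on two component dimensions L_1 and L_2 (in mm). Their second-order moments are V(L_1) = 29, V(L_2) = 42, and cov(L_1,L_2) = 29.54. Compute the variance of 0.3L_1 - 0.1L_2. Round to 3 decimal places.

1.258

V(0.3L_1 - 0.1L_2) = (0.3)²·V(L_1) + (-0.1)²·V(L_2) + 2·(0.3)·(-0.1)·cov(L_1,L_2)
= 0.09·29 + 0.01·42 + -0.06·29.54 = 1.2576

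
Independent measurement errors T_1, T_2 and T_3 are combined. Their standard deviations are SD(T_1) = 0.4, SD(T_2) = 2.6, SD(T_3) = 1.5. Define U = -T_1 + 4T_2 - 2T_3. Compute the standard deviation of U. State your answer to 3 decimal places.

var(T_1) = 0.16, var(T_2) = 6.76, var(T_3) = 2.25
By independence, var(U) = (-1)²var(T_1) + (4)²var(T_2) + (-2)²var(T_3)
= (-1)²·0.16 + (4)²·6.76 + (-2)²·2.25 = 117.32
SD(U) = √117.32 ≈ 10.831

10.831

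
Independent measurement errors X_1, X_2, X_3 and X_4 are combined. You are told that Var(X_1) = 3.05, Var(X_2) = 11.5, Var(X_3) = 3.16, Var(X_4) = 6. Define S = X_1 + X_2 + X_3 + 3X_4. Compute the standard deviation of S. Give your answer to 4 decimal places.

By independence, Var(S) = (1)²Var(X_1) + (1)²Var(X_2) + (1)²Var(X_3) + (3)²Var(X_4)
= (1)²·3.05 + (1)²·11.5 + (1)²·3.16 + (3)²·6 = 71.71
sd(S) = √71.71 ≈ 8.4682

8.4682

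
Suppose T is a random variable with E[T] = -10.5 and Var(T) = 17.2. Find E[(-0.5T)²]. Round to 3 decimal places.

31.863

E[-0.5T] = -0.5·-10.5 = 5.25
Var(-0.5T) = (-0.5)²·17.2 = 4.3
E[(-0.5T)²] = Var((-0.5T)) + (E[(-0.5T)])² = 4.3 + (5.25)² = 31.8625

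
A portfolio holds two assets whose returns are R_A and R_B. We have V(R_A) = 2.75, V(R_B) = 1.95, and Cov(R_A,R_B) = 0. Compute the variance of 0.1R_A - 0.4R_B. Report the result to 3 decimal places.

0.340

V(0.1R_A - 0.4R_B) = (0.1)²·V(R_A) + (-0.4)²·V(R_B) + 2·(0.1)·(-0.4)·Cov(R_A,R_B)
= 0.01·2.75 + 0.16·1.95 + -0.08·0 = 0.3395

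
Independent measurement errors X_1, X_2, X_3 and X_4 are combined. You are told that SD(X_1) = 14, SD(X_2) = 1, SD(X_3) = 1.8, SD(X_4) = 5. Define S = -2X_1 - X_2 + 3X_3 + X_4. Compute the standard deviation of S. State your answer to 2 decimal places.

var(X_1) = 196, var(X_2) = 1, var(X_3) = 3.24, var(X_4) = 25
By independence, var(S) = (-2)²var(X_1) + (-1)²var(X_2) + (3)²var(X_3) + (1)²var(X_4)
= (-2)²·196 + (-1)²·1 + (3)²·3.24 + (1)²·25 = 839.16
SD(S) = √839.16 ≈ 28.97

28.97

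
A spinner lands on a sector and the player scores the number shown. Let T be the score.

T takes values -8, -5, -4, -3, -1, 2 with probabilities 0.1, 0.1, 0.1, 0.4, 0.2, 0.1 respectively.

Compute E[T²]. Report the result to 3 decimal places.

E[T²] = (-8)²(0.1) + (-5)²(0.1) + (-4)²(0.1) + (-3)²(0.4) + (-1)²(0.2) + (2)²(0.1) = 14.7

14.700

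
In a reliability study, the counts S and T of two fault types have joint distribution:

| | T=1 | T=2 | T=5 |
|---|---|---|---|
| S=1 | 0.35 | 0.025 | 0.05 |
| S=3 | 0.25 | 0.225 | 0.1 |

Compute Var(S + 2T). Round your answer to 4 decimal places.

9.7775

E[S] = 2.15,  E[T] = 1.85,  E[ST] = 4.25
Var(S) = 5.6 − (2.15)² = 0.9775;  Var(T) = 5.35 − (1.85)² = 1.9275
cov(S,T) = 4.25 − (2.15)(1.85) = 0.2725
Var(S + 2T) = (1)²·0.9775 + (2)²·1.9275 + 2·(1)·(2)·0.2725 = 9.7775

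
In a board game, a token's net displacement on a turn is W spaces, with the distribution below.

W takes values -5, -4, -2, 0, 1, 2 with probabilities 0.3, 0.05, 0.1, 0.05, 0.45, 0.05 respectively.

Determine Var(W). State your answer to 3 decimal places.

7.528

E[W] = (-5)(0.3) + (-4)(0.05) + (-2)(0.1) + (0)(0.05) + (1)(0.45) + (2)(0.05) = -1.35
E[W²] = (-5)²(0.3) + (-4)²(0.05) + (-2)²(0.1) + (0)²(0.05) + (1)²(0.45) + (2)²(0.05) = 9.35
Var(W) = E[W²] − (E[W])² = 9.35 − (-1.35)² = 7.5275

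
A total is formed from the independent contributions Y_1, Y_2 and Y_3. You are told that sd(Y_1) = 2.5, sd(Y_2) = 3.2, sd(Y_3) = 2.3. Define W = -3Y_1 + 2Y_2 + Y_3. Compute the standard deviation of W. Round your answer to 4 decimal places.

10.1242

Var(Y_1) = 6.25, Var(Y_2) = 10.24, Var(Y_3) = 5.29
By independence, Var(W) = (-3)²Var(Y_1) + (2)²Var(Y_2) + (1)²Var(Y_3)
= (-3)²·6.25 + (2)²·10.24 + (1)²·5.29 = 102.5
sd(W) = √102.5 ≈ 10.1242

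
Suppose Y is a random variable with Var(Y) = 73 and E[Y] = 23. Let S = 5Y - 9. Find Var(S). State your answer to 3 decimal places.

1825.000

Var(5Y - 9) = (5)²·Var(Y) = 25·73 = 1825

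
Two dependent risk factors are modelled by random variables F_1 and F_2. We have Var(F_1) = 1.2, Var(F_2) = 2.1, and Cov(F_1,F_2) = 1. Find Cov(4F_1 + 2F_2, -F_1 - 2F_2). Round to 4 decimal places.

Cov(4F_1 + 2F_2, -F_1 - 2F_2) = (4)(-1)Var(F_1) + (2)(-2)Var(F_2) + [(4)(-2) + (2)(-1)]Cov(F_1,F_2)
= -4·1.2 + -4·2.1 + -10·1 = -23.2

-23.2000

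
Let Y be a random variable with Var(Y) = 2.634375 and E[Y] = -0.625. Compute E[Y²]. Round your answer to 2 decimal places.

3.03

E[Y²] = Var(Y) + (E[Y])² = 2.634375 + (-0.625)² = 3.025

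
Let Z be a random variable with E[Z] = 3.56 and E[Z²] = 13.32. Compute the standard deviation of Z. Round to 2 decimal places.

Var(Z) = 13.32 − (3.56)² = 0.6464
sd(Z) = √0.6464 ≈ 0.80

0.80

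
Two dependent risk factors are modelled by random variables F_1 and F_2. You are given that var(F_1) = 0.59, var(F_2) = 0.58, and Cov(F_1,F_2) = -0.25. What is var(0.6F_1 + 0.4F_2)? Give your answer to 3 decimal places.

var(0.6F_1 + 0.4F_2) = (0.6)²·var(F_1) + (0.4)²·var(F_2) + 2·(0.6)·(0.4)·Cov(F_1,F_2)
= 0.36·0.59 + 0.16·0.58 + 0.48·-0.25 = 0.1852

0.185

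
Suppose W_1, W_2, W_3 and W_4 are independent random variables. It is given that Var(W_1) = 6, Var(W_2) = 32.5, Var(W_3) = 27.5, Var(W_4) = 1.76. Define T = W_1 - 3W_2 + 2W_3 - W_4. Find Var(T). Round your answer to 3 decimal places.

By independence, Var(T) = (1)²Var(W_1) + (-3)²Var(W_2) + (2)²Var(W_3) + (-1)²Var(W_4)
= (1)²·6 + (-3)²·32.5 + (2)²·27.5 + (-1)²·1.76 = 410.26

410.260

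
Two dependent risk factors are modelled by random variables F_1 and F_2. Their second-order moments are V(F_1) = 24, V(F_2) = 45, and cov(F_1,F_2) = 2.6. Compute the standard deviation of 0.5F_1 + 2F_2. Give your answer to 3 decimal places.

V(0.5F_1 + 2F_2) = (0.5)²·V(F_1) + (2)²·V(F_2) + 2·(0.5)·(2)·cov(F_1,F_2)
= 0.25·24 + 4·45 + 2·2.6 = 191.2
sd(0.5F_1 + 2F_2) = √191.2 ≈ 13.828

13.828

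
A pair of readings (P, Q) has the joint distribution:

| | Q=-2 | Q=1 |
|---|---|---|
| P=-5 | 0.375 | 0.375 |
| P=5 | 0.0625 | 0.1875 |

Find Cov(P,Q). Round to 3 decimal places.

E[P] = -2.5,  E[Q] = -0.3125
E[PQ] = 2.1875
Cov(P,Q) = E[PQ] − E[P]E[Q] = 2.1875 − (-2.5)(-0.3125) = 1.40625

1.406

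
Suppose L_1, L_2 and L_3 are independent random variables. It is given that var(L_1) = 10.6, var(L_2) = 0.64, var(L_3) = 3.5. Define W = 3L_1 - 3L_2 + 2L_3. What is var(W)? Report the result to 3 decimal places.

115.160

By independence, var(W) = (3)²var(L_1) + (-3)²var(L_2) + (2)²var(L_3)
= (3)²·10.6 + (-3)²·0.64 + (2)²·3.5 = 115.16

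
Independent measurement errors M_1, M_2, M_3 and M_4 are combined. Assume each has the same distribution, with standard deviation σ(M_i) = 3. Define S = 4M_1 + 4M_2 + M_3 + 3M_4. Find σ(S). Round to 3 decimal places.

19.442

Var(M_i) = (3)² = 9
By independence, Var(S) = (4)²Var(M_1) + (4)²Var(M_2) + (1)²Var(M_3) + (3)²Var(M_4)
= (4)²·9 + (4)²·9 + (1)²·9 + (3)²·9 = 378
σ(S) = √378 ≈ 19.442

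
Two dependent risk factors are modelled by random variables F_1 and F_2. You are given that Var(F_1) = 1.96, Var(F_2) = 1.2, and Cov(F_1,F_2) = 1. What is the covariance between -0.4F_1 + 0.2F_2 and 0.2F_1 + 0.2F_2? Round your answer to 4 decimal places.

-0.1488

Cov(-0.4F_1 + 0.2F_2, 0.2F_1 + 0.2F_2) = (-0.4)(0.2)Var(F_1) + (0.2)(0.2)Var(F_2) + [(-0.4)(0.2) + (0.2)(0.2)]Cov(F_1,F_2)
= -0.08·1.96 + 0.04·1.2 + -0.04·1 = -0.1488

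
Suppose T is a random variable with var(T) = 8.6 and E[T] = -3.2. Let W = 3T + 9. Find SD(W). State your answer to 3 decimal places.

var(3T + 9) = (3)²·8.6 = 77.4
SD(W) = √77.4 ≈ 8.798

8.798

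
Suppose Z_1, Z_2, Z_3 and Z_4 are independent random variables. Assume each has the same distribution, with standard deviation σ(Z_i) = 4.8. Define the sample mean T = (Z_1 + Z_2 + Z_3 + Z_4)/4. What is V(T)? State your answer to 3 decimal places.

5.760

V(Z_i) = (4.8)² = 23.04
By independence, V(T) = (0.25)²V(Z_1) + (0.25)²V(Z_2) + (0.25)²V(Z_3) + (0.25)²V(Z_4)
= (0.25)²·23.04 + (0.25)²·23.04 + (0.25)²·23.04 + (0.25)²·23.04 = 5.76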